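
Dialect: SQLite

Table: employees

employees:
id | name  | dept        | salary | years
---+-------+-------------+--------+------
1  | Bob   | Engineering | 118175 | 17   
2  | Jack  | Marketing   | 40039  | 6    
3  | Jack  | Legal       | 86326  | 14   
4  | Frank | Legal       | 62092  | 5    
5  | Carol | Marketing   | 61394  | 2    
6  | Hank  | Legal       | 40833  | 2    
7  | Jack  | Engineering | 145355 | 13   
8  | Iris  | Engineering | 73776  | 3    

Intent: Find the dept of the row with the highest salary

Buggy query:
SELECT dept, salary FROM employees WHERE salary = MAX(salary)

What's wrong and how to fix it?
Bug: WHERE is evaluated per row; an aggregate over the whole table isn't defined there

Fix: Use a subquery: WHERE salary = (SELECT MAX(salary) FROM employees)

Corrected query:
SELECT dept, salary FROM employees WHERE salary = (SELECT MAX(salary) FROM employees)

Result:
dept        | salary
------------+-------
Engineering | 145355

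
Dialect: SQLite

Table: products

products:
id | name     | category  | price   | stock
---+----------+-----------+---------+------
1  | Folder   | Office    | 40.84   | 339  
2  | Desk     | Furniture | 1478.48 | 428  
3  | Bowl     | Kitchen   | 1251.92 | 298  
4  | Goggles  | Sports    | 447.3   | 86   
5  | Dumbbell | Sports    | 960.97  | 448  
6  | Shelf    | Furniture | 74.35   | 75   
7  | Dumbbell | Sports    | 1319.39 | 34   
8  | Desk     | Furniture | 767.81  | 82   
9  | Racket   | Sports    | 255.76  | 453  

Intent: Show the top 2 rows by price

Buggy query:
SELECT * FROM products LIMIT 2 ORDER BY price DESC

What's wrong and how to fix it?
Bug: ORDER BY cannot follow LIMIT; LIMIT is the final clause

Fix: Sort with ORDER BY, then apply LIMIT

Corrected query:
SELECT * FROM products ORDER BY price DESC LIMIT 2

Result:
id | name     | category  | price   | stock
---+----------+-----------+---------+------
2  | Desk     | Furniture | 1478.48 | 428  
7  | Dumbbell | Sports    | 1319.39 | 34   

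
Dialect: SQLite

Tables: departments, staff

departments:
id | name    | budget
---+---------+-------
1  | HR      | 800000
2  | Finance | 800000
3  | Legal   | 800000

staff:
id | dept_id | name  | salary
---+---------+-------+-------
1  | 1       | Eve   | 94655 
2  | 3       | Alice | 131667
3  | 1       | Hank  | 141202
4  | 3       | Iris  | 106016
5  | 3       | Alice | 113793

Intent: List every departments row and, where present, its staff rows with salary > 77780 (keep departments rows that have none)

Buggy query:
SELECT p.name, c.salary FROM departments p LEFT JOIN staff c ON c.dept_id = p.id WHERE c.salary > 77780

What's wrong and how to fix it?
Bug: Filtering c.salary in WHERE discards the NULL rows produced by LEFT JOIN, turning it into an inner join

Fix: Move the right-table condition into the ON clause so unmatched parents are kept

Corrected query:
SELECT p.name, c.salary FROM departments p LEFT JOIN staff c ON c.dept_id = p.id AND c.salary > 77780

Result:
name    | salary
--------+-------
HR      | 94655 
HR      | 141202
Finance | NULL  
Legal   | 106016
Legal   | 113793
Legal   | 131667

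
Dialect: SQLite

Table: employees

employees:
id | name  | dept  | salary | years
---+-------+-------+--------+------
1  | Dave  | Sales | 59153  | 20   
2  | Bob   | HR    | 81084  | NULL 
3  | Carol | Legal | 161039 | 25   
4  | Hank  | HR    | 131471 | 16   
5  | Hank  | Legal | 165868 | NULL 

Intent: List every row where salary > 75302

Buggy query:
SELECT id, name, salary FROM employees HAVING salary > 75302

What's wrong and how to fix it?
Bug: This is a non-aggregate query (no GROUP BY, no aggregates), so in SQLite the HAVING clause is invalid here; a row-level condition belongs in WHERE

Fix: Use WHERE for row-level filtering

Corrected query:
SELECT id, name, salary FROM employees WHERE salary > 75302

Result:
id | name  | salary
---+-------+-------
2  | Bob   | 81084 
3  | Carol | 161039
4  | Hank  | 131471
5  | Hank  | 165868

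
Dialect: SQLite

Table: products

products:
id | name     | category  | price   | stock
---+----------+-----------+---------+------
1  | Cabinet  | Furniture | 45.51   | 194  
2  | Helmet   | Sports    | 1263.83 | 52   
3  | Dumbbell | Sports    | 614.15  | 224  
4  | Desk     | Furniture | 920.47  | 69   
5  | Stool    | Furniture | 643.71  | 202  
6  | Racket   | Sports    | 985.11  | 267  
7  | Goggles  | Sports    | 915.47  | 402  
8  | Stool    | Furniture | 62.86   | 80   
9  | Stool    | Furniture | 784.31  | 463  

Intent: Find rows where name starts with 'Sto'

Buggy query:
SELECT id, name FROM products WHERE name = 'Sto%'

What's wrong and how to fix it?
Bug: Wildcards only work with LIKE; '=' treats '%' as a literal character

Fix: Replace '=' with LIKE so 'Sto%' is treated as a pattern

Corrected query:
SELECT id, name FROM products WHERE name LIKE 'Sto%'

Result:
id | name 
---+------
5  | Stool
8  | Stool
9  | Stool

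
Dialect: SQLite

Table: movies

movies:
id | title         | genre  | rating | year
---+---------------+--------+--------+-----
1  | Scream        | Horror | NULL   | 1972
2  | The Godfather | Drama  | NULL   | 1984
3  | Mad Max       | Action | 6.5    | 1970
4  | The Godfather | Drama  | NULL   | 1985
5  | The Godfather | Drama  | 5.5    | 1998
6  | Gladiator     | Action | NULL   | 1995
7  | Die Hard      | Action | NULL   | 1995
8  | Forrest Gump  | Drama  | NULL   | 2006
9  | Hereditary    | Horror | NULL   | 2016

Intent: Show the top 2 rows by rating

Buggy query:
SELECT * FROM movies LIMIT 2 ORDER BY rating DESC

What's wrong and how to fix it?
Bug: ORDER BY cannot follow LIMIT; LIMIT is the final clause

Fix: Sort with ORDER BY, then apply LIMIT

Corrected query:
SELECT * FROM movies ORDER BY rating DESC LIMIT 2

Result:
id | title         | genre  | rating | year
---+---------------+--------+--------+-----
3  | Mad Max       | Action | 6.5    | 1970
5  | The Godfather | Drama  | 5.5    | 1998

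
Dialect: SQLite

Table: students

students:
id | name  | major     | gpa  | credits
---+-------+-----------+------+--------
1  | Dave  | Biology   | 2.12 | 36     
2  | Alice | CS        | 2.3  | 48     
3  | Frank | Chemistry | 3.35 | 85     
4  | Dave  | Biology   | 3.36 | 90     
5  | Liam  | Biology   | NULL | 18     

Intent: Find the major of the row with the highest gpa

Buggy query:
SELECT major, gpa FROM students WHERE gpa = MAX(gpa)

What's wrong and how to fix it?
Bug: WHERE is evaluated per row; an aggregate over the whole table isn't defined there

Fix: Use a subquery: WHERE gpa = (SELECT MAX(gpa) FROM students)

Corrected query:
SELECT major, gpa FROM students WHERE gpa = (SELECT MAX(gpa) FROM students)

Result:
major   | gpa 
--------+-----
Biology | 3.36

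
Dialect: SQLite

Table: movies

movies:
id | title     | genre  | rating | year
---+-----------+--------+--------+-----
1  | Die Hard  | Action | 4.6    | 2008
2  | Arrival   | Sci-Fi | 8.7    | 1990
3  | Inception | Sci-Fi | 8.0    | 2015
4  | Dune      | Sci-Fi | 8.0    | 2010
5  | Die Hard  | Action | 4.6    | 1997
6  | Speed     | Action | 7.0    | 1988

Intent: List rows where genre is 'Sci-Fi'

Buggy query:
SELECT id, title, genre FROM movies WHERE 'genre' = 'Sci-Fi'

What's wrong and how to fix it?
Bug: Single quotes denote string literals in SQL; the column name is being compared as a constant string

Fix: Reference the column as genre without single quotes

Corrected query:
SELECT id, title, genre FROM movies WHERE genre = 'Sci-Fi'

Result:
id | title     | genre 
---+-----------+-------
2  | Arrival   | Sci-Fi
3  | Inception | Sci-Fi
4  | Dune      | Sci-Fi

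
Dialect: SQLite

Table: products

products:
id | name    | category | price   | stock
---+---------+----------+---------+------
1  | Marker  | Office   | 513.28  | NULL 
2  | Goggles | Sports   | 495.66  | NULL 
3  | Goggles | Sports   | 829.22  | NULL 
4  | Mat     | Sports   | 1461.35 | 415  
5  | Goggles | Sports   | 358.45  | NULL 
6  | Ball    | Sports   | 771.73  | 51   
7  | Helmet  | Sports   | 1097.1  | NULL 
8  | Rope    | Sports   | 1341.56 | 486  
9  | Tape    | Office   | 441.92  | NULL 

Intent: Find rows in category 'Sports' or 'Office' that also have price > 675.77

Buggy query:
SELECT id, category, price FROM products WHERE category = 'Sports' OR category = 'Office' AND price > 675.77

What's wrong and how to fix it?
Bug: AND binds tighter than OR, so this parses as category = 'Sports' OR (category = 'Office' AND price > 675.77)

Fix: Group the OR with parentheses (or use IN), then AND the threshold

Corrected query:
SELECT id, category, price FROM products WHERE (category = 'Sports' OR category = 'Office') AND price > 675.77

Result:
id | category | price  
---+----------+--------
3  | Sports   | 829.22 
4  | Sports   | 1461.35
6  | Sports   | 771.73 
7  | Sports   | 1097.1 
8  | Sports   | 1341.56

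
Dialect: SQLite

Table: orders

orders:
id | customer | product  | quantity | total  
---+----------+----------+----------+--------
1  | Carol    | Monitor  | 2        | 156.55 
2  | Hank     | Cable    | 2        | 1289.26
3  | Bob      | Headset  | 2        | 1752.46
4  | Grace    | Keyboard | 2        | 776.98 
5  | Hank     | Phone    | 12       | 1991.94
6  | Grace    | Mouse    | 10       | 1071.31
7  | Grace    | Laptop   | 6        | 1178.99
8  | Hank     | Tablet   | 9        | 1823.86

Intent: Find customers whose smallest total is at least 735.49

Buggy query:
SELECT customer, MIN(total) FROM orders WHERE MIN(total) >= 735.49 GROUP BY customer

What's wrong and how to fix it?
Bug: Aggregates like MIN are computed per group after WHERE runs

Fix: Use HAVING for the per-group MIN condition

Corrected query:
SELECT customer, MIN(total) FROM orders GROUP BY customer HAVING MIN(total) >= 735.49

Result:
customer | MIN(total)
---------+-----------
Bob      | 1752.46   
Grace    | 776.98    
Hank     | 1289.26   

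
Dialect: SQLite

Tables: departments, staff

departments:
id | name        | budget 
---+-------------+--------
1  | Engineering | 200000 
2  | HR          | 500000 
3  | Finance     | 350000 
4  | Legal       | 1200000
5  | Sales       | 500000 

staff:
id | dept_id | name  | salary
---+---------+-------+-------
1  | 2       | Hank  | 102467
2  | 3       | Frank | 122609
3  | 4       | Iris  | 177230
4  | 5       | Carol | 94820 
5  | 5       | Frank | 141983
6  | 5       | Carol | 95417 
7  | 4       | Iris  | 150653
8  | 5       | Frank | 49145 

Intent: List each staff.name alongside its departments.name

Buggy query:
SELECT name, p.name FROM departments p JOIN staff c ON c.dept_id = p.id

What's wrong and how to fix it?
Bug: 'name' exists in both joined tables, so the database can't tell which one is meant

Fix: Qualify the column with its table alias (c.name)

Corrected query:
SELECT c.name, p.name FROM departments p JOIN staff c ON c.dept_id = p.id

Result:
name  | name   
------+--------
Hank  | HR     
Frank | Finance
Iris  | Legal  
Carol | Sales  
Frank | Sales  
Carol | Sales  
Iris  | Legal  
Frank | Sales  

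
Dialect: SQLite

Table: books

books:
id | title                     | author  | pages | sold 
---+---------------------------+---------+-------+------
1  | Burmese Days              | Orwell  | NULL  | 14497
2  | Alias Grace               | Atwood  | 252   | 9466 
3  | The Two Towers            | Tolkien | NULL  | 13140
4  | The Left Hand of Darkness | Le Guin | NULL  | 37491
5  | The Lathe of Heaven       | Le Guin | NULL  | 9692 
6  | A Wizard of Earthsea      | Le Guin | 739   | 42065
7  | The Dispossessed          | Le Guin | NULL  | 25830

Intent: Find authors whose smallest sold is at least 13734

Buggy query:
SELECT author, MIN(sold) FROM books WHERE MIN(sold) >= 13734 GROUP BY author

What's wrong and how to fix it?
Bug: MIN() in WHERE is a misuse of aggregate

Fix: Use HAVING for the per-group MIN condition

Corrected query:
SELECT author, MIN(sold) FROM books GROUP BY author HAVING MIN(sold) >= 13734

Result:
author | MIN(sold)
-------+----------
Orwell | 14497    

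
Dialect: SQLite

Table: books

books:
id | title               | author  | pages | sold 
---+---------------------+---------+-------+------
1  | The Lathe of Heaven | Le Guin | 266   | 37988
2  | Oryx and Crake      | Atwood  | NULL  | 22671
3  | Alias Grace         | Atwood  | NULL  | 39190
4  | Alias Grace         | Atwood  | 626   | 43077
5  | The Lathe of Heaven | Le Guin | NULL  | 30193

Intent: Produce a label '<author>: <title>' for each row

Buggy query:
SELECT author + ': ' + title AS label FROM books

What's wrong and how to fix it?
Bug: SQLite uses || for string concatenation; + coerces text to numbers (yielding 0)

Fix: Replace + with || to concatenate text

Corrected query:
SELECT author || ': ' || title AS label FROM books

Result:
label                       
----------------------------
Le Guin: The Lathe of Heaven
Atwood: Oryx and Crake      
Atwood: Alias Grace         
Atwood: Alias Grace         
Le Guin: The Lathe of Heaven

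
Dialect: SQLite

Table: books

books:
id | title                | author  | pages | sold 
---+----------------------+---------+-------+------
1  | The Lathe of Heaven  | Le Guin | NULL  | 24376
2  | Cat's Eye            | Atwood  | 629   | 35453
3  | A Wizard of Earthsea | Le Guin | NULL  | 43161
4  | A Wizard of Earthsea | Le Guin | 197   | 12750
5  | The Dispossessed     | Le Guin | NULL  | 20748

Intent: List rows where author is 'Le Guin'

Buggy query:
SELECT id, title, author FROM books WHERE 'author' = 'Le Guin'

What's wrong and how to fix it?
Bug: 'author' in single quotes is a string literal, not the column; the comparison is literal-vs-literal and never true

Fix: Reference the column as author without single quotes

Corrected query:
SELECT id, title, author FROM books WHERE author = 'Le Guin'

Result:
id | title                | author 
---+----------------------+--------
1  | The Lathe of Heaven  | Le Guin
3  | A Wizard of Earthsea | Le Guin
4  | A Wizard of Earthsea | Le Guin
5  | The Dispossessed     | Le Guin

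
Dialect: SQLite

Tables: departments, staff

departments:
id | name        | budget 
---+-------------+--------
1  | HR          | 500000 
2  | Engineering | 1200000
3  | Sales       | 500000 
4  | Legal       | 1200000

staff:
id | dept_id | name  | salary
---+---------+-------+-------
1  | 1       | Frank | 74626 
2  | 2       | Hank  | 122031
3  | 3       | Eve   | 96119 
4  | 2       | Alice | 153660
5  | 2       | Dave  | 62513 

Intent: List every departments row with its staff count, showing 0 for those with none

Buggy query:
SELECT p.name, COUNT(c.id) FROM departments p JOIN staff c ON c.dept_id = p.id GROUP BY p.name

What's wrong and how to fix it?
Bug: An inner join excludes parents with zero children

Fix: Use LEFT JOIN so parents without children still appear (COUNT(c.id) gives 0)

Corrected query:
SELECT p.name, COUNT(c.id) FROM departments p LEFT JOIN staff c ON c.dept_id = p.id GROUP BY p.name

Result:
name        | COUNT(c.id)
------------+------------
Engineering | 3          
HR          | 1          
Legal       | 0          
Sales       | 1          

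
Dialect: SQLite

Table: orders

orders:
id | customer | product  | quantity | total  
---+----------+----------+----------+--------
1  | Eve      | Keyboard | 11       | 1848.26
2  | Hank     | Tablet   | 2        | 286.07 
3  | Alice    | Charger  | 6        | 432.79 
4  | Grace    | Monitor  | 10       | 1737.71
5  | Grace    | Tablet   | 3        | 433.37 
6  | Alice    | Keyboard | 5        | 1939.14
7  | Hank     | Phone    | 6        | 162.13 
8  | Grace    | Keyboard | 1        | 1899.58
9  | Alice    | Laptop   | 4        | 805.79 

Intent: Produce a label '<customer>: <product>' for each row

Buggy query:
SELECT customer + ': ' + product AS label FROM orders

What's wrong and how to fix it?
Bug: SQLite uses || for string concatenation; + coerces text to numbers (yielding 0)

Fix: Use the || operator for string concatenation

Corrected query:
SELECT customer || ': ' || product AS label FROM orders

Result:
label          
---------------
Eve: Keyboard  
Hank: Tablet   
Alice: Charger 
Grace: Monitor 
Grace: Tablet  
Alice: Keyboard
Hank: Phone    
Grace: Keyboard
Alice: Laptop  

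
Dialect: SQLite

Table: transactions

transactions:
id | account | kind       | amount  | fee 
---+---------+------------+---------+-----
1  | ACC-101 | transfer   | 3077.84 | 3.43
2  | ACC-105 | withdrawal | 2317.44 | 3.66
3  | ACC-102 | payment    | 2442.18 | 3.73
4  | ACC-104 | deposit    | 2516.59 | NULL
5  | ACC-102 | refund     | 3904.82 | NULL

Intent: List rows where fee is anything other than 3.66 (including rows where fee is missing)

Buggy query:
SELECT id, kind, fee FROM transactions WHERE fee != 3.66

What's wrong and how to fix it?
Bug: Inequality against NULL is unknown, not true; rows with NULL are dropped

Fix: Add an explicit OR fee IS NULL to include the missing-value rows

Corrected query:
SELECT id, kind, fee FROM transactions WHERE fee != 3.66 OR fee IS NULL

Result:
id | kind     | fee 
---+----------+-----
1  | transfer | 3.43
3  | payment  | 3.73
4  | deposit  | NULL
5  | refund   | NULL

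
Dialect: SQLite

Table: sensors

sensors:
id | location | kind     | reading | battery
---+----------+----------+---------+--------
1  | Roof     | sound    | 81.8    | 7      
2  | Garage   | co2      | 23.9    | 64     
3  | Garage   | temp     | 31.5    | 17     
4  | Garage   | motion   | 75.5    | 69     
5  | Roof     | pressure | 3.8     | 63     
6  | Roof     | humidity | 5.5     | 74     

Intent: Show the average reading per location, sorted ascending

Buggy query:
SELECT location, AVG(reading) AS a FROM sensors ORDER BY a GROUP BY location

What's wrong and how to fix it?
Bug: GROUP BY must precede ORDER BY

Fix: Reorder: SELECT … FROM … GROUP BY … ORDER BY …

Corrected query:
SELECT location, AVG(reading) AS a FROM sensors GROUP BY location ORDER BY a

Result:
location | a        
---------+----------
Roof     | 30.366667
Garage   | 43.633333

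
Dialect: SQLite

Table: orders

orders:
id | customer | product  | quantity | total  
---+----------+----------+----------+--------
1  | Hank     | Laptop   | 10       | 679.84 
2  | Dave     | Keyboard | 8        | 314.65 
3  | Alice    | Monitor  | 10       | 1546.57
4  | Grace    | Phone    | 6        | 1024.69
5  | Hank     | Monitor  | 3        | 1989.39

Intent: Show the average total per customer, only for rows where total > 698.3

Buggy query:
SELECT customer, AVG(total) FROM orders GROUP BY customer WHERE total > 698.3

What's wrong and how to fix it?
Bug: Row-level WHERE must come before GROUP BY in the clause order

Fix: Place WHERE between FROM and GROUP BY

Corrected query:
SELECT customer, AVG(total) FROM orders WHERE total > 698.3 GROUP BY customer

Result:
customer | AVG(total)
---------+-----------
Alice    | 1546.57   
Grace    | 1024.69   
Hank     | 1989.39   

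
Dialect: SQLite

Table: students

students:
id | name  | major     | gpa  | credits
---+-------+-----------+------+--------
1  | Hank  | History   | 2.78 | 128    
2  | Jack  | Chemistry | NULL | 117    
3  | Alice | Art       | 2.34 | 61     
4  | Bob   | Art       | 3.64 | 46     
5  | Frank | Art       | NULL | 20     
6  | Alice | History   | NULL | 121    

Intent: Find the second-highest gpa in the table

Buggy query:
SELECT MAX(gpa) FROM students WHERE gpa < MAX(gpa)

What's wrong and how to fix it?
Bug: The inner MAX is an aggregate inside WHERE, which is not allowed

Fix: Compute the overall MAX in a subquery, then take MAX of rows below it

Corrected query:
SELECT MAX(gpa) FROM students WHERE gpa < (SELECT MAX(gpa) FROM students)

Result:
MAX(gpa)
--------
2.78    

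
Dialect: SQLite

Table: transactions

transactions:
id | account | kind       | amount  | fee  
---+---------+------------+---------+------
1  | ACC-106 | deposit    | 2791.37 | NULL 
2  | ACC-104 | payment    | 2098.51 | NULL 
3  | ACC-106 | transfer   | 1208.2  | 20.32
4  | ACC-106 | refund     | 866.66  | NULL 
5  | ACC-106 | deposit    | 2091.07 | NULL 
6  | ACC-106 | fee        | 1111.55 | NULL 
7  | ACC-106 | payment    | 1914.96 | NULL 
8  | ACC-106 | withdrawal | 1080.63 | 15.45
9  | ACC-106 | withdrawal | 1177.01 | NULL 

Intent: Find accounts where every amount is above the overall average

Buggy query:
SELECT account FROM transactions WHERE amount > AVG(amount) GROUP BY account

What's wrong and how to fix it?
Bug: AVG() is an aggregate; it can't sit directly in WHERE

Fix: Compute the overall average in a scalar subquery and compare each group's MIN against it in HAVING

Corrected query:
SELECT account FROM transactions GROUP BY account HAVING MIN(amount) > (SELECT AVG(amount) FROM transactions)

Result:
account
-------
ACC-104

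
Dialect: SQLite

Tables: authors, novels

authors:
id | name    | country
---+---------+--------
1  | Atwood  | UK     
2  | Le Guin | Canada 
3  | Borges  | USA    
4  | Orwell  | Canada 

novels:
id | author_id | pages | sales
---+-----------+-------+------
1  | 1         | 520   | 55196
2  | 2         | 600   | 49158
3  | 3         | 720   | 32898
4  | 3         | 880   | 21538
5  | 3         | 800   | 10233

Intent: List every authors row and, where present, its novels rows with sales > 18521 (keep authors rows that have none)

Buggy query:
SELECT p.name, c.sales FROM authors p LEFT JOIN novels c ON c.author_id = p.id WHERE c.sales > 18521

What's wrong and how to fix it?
Bug: Filtering c.sales in WHERE discards the NULL rows produced by LEFT JOIN, turning it into an inner join

Fix: Move the right-table condition into the ON clause so unmatched parents are kept

Corrected query:
SELECT p.name, c.sales FROM authors p LEFT JOIN novels c ON c.author_id = p.id AND c.sales > 18521

Result:
name    | sales
--------+------
Atwood  | 55196
Le Guin | 49158
Borges  | 21538
Borges  | 32898
Orwell  | NULL 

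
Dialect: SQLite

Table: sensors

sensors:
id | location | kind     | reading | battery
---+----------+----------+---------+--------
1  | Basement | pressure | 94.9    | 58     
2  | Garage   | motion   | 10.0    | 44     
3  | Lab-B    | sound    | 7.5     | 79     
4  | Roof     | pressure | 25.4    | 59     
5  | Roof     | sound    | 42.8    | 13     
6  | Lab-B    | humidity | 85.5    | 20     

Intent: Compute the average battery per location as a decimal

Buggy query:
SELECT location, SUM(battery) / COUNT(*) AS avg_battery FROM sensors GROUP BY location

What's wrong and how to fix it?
Bug: SUM(battery) and COUNT(*) are both integers; the division truncates the fractional part

Fix: Cast one side to REAL so the division keeps the fractional part

Corrected query:
SELECT location, SUM(battery) * 1.0 / COUNT(*) AS avg_battery FROM sensors GROUP BY location

Result:
location | avg_battery
---------+------------
Basement | 58         
Garage   | 44         
Lab-B    | 49.5       
Roof     | 36         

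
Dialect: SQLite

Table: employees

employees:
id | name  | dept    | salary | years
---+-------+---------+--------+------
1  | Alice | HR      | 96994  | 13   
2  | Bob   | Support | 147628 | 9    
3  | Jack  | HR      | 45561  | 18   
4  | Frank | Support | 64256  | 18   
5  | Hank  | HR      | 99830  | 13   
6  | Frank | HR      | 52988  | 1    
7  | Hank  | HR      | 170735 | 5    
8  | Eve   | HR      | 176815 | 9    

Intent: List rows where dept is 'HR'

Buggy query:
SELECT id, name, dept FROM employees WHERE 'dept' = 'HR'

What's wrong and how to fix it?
Bug: 'dept' in single quotes is a string literal, not the column; the comparison is literal-vs-literal and never true

Fix: Reference the column as dept without single quotes

Corrected query:
SELECT id, name, dept FROM employees WHERE dept = 'HR'

Result:
id | name  | dept
---+-------+-----
1  | Alice | HR  
3  | Jack  | HR  
5  | Hank  | HR  
6  | Frank | HR  
7  | Hank  | HR  
8  | Eve   | HR  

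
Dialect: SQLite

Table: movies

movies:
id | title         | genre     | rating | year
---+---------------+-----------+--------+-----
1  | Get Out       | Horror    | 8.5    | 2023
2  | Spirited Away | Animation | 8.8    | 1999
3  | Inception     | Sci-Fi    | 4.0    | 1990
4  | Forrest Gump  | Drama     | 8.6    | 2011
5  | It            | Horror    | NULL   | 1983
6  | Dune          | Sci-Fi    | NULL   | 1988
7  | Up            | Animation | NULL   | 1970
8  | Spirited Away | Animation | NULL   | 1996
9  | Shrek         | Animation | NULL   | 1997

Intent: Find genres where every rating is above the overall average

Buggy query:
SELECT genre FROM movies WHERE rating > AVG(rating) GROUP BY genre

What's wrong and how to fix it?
Bug: AVG() is an aggregate; it can't sit directly in WHERE

Fix: Use a subquery for AVG and a HAVING MIN(...) filter so the condition holds for every row in the group

Corrected query:
SELECT genre FROM movies GROUP BY genre HAVING MIN(rating) > (SELECT AVG(rating) FROM movies)

Result:
genre    
---------
Animation
Drama    
Horror   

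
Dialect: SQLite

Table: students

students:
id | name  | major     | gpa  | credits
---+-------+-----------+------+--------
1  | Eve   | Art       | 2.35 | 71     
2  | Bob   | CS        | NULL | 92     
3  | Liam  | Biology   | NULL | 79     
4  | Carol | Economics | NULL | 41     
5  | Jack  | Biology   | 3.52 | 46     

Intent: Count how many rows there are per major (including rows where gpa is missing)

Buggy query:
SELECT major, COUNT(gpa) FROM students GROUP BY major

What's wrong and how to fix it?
Bug: COUNT(column) counts non-NULL values only; rows with NULL gpa aren't counted

Fix: Use COUNT(*) to count all rows regardless of NULL

Corrected query:
SELECT major, COUNT(*) FROM students GROUP BY major

Result:
major     | COUNT(*)
----------+---------
Art       | 1       
Biology   | 2       
CS        | 1       
Economics | 1       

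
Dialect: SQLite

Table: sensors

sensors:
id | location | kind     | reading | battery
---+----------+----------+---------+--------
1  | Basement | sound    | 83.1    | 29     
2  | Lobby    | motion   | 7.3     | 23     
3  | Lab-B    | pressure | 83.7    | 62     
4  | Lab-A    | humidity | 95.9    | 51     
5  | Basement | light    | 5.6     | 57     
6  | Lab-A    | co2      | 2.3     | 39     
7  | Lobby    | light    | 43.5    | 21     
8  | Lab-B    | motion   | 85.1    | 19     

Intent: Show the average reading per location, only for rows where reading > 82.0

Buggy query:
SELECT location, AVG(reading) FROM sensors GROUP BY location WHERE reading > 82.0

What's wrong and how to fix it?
Bug: WHERE cannot follow GROUP BY

Fix: Place WHERE between FROM and GROUP BY

Corrected query:
SELECT location, AVG(reading) FROM sensors WHERE reading > 82.0 GROUP BY location

Result:
location | AVG(reading)
---------+-------------
Basement | 83.1        
Lab-A    | 95.9        
Lab-B    | 84.4        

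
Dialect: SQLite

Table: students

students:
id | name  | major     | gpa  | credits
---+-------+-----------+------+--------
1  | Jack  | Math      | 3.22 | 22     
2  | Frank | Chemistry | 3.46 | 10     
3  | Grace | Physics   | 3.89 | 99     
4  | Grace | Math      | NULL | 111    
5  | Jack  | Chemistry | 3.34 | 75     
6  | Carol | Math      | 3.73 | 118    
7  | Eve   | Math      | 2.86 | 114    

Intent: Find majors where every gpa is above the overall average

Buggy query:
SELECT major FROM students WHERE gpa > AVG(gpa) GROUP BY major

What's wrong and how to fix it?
Bug: WHERE evaluates per row before aggregation, so AVG() is unavailable

Fix: Compute the overall average in a scalar subquery and compare each group's MIN against it in HAVING

Corrected query:
SELECT major FROM students GROUP BY major HAVING MIN(gpa) > (SELECT AVG(gpa) FROM students)

Result:
major  
-------
Physics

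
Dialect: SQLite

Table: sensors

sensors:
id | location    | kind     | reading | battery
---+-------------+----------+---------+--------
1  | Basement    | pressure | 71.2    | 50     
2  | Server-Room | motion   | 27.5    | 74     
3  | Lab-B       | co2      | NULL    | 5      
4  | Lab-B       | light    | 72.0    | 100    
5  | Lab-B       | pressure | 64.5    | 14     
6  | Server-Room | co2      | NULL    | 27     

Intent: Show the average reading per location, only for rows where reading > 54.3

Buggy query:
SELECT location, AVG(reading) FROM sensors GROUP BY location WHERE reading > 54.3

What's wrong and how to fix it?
Bug: WHERE cannot follow GROUP BY

Fix: Move the WHERE clause before GROUP BY

Corrected query:
SELECT location, AVG(reading) FROM sensors WHERE reading > 54.3 GROUP BY location

Result:
location | AVG(reading)
---------+-------------
Basement | 71.2        
Lab-B    | 68.25       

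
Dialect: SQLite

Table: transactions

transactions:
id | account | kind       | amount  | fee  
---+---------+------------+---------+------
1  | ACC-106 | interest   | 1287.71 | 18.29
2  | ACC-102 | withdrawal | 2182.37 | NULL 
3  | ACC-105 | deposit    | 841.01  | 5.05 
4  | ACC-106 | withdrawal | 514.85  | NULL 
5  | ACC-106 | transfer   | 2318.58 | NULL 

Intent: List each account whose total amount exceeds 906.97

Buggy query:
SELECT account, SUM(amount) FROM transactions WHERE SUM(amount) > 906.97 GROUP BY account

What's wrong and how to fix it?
Bug: Aggregate functions cannot appear in a WHERE clause

Fix: Move the aggregate condition to a HAVING clause

Corrected query:
SELECT account, SUM(amount) FROM transactions GROUP BY account HAVING SUM(amount) > 906.97

Result:
account | SUM(amount)
--------+------------
ACC-102 | 2182.37    
ACC-106 | 4121.14    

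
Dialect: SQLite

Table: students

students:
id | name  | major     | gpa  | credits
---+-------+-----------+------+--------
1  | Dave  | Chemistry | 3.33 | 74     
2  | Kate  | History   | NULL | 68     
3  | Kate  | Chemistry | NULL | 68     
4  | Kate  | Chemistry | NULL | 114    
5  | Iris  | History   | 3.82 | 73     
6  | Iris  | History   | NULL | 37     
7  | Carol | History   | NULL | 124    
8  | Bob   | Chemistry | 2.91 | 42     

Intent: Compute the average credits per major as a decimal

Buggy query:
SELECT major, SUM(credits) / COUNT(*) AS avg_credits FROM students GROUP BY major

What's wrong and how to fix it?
Bug: SUM(credits) and COUNT(*) are both integers; the division truncates the fractional part

Fix: Cast one side to REAL so the division keeps the fractional part

Corrected query:
SELECT major, SUM(credits) * 1.0 / COUNT(*) AS avg_credits FROM students GROUP BY major

Result:
major     | avg_credits
----------+------------
Chemistry | 74.5       
History   | 75.5       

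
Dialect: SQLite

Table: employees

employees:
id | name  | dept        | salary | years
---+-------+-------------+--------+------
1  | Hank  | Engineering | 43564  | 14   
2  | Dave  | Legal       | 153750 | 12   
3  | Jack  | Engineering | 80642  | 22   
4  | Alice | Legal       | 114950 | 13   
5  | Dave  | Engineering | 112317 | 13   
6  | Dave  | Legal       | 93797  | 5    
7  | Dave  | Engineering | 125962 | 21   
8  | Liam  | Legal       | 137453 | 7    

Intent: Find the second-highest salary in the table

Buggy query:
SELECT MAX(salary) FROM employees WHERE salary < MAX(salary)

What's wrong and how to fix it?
Bug: MAX(salary) on the right of the comparison is an aggregate-in-WHERE error

Fix: Put the inner MAX in a scalar subquery

Corrected query:
SELECT MAX(salary) FROM employees WHERE salary < (SELECT MAX(salary) FROM employees)

Result:
MAX(salary)
-----------
137453     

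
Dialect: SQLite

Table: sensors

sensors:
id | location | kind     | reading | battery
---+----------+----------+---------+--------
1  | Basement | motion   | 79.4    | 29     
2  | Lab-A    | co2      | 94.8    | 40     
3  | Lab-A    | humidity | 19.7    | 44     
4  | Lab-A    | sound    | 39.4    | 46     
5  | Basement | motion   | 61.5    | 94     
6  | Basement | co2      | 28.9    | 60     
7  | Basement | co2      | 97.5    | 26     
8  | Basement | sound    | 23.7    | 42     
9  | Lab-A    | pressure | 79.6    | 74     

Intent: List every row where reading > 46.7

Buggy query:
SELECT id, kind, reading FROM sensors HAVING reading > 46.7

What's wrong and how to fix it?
Bug: This is a non-aggregate query (no GROUP BY, no aggregates), so in SQLite the HAVING clause is invalid here; a row-level condition belongs in WHERE

Fix: Replace HAVING with WHERE since the condition applies to individual rows

Corrected query:
SELECT id, kind, reading FROM sensors WHERE reading > 46.7

Result:
id | kind     | reading
---+----------+--------
1  | motion   | 79.4   
2  | co2      | 94.8   
5  | motion   | 61.5   
7  | co2      | 97.5   
9  | pressure | 79.6   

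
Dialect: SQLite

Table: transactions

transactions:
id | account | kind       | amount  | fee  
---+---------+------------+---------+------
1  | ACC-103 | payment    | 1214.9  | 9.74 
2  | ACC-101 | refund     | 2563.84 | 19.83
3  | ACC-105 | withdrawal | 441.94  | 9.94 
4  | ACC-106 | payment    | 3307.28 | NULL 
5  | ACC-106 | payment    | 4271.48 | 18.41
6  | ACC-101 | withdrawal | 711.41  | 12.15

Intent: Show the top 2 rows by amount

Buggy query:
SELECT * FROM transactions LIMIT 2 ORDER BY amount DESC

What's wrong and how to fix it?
Bug: LIMIT must come after ORDER BY

Fix: Swap the clauses: ORDER BY first, then LIMIT

Corrected query:
SELECT * FROM transactions ORDER BY amount DESC LIMIT 2

Result:
id | account | kind    | amount  | fee  
---+---------+---------+---------+------
5  | ACC-106 | payment | 4271.48 | 18.41
4  | ACC-106 | payment | 3307.28 | NULL 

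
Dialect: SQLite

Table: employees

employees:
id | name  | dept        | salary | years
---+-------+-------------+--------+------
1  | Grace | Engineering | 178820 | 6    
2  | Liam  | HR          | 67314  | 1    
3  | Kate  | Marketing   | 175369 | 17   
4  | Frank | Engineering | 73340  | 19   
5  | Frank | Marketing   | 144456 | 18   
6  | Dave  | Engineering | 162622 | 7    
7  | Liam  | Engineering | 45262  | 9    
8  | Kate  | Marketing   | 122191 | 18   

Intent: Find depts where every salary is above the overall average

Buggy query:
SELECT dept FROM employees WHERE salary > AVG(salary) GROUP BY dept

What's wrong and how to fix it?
Bug: AVG() is an aggregate; it can't sit directly in WHERE

Fix: Compute the overall average in a scalar subquery and compare each group's MIN against it in HAVING

Corrected query:
SELECT dept FROM employees GROUP BY dept HAVING MIN(salary) > (SELECT AVG(salary) FROM employees)

Result:
dept     
---------
Marketing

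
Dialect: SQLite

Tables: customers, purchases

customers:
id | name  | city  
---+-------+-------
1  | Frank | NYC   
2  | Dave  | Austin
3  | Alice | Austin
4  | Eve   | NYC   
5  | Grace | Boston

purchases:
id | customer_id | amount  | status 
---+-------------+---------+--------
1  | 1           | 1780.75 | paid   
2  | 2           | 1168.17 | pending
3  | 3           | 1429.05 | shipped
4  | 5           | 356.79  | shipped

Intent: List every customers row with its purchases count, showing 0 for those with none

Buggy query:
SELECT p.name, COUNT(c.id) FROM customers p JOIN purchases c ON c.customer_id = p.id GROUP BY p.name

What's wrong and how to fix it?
Bug: INNER JOIN drops customers rows that have no matching purchases rows

Fix: Use LEFT JOIN so parents without children still appear (COUNT(c.id) gives 0)

Corrected query:
SELECT p.name, COUNT(c.id) FROM customers p LEFT JOIN purchases c ON c.customer_id = p.id GROUP BY p.name

Result:
name  | COUNT(c.id)
------+------------
Alice | 1          
Dave  | 1          
Eve   | 0          
Frank | 1          
Grace | 1          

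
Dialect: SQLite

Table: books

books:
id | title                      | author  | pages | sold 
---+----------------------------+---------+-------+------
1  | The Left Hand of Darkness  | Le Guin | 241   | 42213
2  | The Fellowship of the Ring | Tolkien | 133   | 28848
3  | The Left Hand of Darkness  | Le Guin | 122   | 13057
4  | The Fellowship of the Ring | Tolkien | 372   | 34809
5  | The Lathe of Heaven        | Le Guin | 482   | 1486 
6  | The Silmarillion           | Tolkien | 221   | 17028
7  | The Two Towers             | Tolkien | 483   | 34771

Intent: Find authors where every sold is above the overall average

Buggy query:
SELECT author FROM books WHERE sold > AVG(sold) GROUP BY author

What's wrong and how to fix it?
Bug: AVG() is an aggregate; it can't sit directly in WHERE

Fix: Use a subquery for AVG and a HAVING MIN(...) filter so the condition holds for every row in the group

Corrected query:
SELECT author FROM books GROUP BY author HAVING MIN(sold) > (SELECT AVG(sold) FROM books)

Result:
(no rows)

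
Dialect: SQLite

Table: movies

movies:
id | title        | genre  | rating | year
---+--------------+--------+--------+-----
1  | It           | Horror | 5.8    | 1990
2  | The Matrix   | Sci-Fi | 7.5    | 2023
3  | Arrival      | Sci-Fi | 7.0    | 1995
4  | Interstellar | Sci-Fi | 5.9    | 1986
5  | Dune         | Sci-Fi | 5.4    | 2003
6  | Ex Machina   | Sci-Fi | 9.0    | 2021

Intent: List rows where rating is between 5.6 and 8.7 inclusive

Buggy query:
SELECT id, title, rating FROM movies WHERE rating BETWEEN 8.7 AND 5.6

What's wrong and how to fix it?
Bug: The bounds are reversed; BETWEEN a AND b requires a <= b to match anything

Fix: Swap the bounds so the smaller value comes first

Corrected query:
SELECT id, title, rating FROM movies WHERE rating BETWEEN 5.6 AND 8.7

Result:
id | title        | rating
---+--------------+-------
1  | It           | 5.8   
2  | The Matrix   | 7.5   
3  | Arrival      | 7     
4  | Interstellar | 5.9   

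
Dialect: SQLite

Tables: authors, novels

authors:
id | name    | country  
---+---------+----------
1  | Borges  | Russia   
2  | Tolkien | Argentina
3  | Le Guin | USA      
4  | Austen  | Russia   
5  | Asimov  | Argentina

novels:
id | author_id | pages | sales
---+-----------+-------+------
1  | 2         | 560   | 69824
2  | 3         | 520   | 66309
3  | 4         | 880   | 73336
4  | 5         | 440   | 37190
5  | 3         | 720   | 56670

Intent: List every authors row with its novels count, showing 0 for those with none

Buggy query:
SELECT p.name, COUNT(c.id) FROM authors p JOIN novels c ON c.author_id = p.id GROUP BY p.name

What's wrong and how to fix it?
Bug: INNER JOIN drops authors rows that have no matching novels rows

Fix: Switch to LEFT JOIN to retain unmatched parent rows

Corrected query:
SELECT p.name, COUNT(c.id) FROM authors p LEFT JOIN novels c ON c.author_id = p.id GROUP BY p.name

Result:
name    | COUNT(c.id)
--------+------------
Asimov  | 1          
Austen  | 1          
Borges  | 0          
Le Guin | 2          
Tolkien | 1          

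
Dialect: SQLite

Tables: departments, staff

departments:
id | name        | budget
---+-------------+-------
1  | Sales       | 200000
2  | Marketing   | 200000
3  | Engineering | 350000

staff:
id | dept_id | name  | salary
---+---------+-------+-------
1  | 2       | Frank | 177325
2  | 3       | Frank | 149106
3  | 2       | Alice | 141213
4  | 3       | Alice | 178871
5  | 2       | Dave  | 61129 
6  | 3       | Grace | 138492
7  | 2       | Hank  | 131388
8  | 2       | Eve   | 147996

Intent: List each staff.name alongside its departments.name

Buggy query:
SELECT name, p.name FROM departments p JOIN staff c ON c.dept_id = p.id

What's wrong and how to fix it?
Bug: 'name' exists in both joined tables, so the database can't tell which one is meant

Fix: Qualify the column with its table alias (c.name)

Corrected query:
SELECT c.name, p.name FROM departments p JOIN staff c ON c.dept_id = p.id

Result:
name  | name       
------+------------
Frank | Marketing  
Frank | Engineering
Alice | Marketing  
Alice | Engineering
Dave  | Marketing  
Grace | Engineering
Hank  | Marketing  
Eve   | Marketing  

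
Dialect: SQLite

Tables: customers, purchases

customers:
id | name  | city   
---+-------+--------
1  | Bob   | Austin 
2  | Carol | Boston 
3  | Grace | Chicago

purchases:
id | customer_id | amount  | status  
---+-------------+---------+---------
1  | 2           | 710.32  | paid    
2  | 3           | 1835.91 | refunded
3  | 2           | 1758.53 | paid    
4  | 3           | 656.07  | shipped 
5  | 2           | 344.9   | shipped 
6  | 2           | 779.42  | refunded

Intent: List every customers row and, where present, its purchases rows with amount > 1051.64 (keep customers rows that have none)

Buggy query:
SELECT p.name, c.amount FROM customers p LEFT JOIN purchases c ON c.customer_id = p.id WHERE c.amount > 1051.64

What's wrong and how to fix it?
Bug: A WHERE condition on the right-hand table after LEFT JOIN drops unmatched parents

Fix: Put 'c.amount > 1051.64' in the JOIN's ON clause instead of WHERE

Corrected query:
SELECT p.name, c.amount FROM customers p LEFT JOIN purchases c ON c.customer_id = p.id AND c.amount > 1051.64

Result:
name  | amount 
------+--------
Bob   | NULL   
Carol | 1758.53
Grace | 1835.91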